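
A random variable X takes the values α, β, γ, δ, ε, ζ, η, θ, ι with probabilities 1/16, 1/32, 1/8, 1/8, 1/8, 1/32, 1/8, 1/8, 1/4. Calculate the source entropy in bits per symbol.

Each probability is a power of 1/2, so log₂(1/p) is an integer.
H = Σ p·log₂(1/p) = 1/16·4 + 1/32·5 + 1/8·3 + 1/8·3 + 1/8·3 + 1/32·5 + 1/8·3 + 1/8·3 + 1/4·2 = 2.9375 bits.

2.9375 bits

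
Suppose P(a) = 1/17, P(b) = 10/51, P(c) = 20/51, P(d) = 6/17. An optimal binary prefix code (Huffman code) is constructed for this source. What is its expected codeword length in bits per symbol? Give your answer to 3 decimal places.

Repeatedly combine the two least-probable nodes; the expected code length is the sum of the merged weights.
merge 1/17 + 10/51 → 13/51
merge 13/51 + 6/17 → 31/51
merge 20/51 + 31/51 → 1
L = 13/51 + 31/51 + 1 = 95/51 ≈ 1.863 bits/symbol.

1.863 bits/symbol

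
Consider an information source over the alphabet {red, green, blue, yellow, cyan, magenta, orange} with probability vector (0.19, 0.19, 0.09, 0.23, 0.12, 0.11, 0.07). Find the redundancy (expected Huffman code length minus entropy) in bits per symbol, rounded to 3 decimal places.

0.043 bits

Entropy H = −Σ p log₂ p ≈ 2.6967 bits.
Huffman merges: 7/100+9/100→4/25; 11/100+3/25→23/100; 4/25+19/100→7/20; 19/100+23/100→21/50; 23/100+7/20→29/50; 21/50+29/50→1. L = 137/50 ≈ 2.7400.
L − H = 2.7400 − 2.6967 = 0.043 bits.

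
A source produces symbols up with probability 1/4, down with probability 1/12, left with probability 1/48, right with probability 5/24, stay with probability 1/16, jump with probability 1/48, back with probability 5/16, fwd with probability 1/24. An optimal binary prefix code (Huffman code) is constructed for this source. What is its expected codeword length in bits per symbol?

2.5 bits/symbol

Repeatedly combine the two least-probable nodes; the expected code length is the sum of the merged weights.
merge 1/48 + 1/48 → 1/24
merge 1/24 + 1/24 → 1/12
merge 1/16 + 1/12 → 7/48
merge 1/12 + 7/48 → 11/48
merge 5/24 + 11/48 → 7/16
merge 1/4 + 5/16 → 9/16
merge 7/16 + 9/16 → 1
L = 1/24 + 1/12 + 7/48 + 11/48 + 7/16 + 9/16 + 1 = 5/2 = 2.5 bits/symbol.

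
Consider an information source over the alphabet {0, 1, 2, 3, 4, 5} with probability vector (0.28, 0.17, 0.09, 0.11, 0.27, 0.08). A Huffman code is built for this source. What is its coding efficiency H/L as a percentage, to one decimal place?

Entropy H = −Σ p log₂ p ≈ 2.4133 bits.
Huffman merges: 2/25+9/100→17/100; 11/100+17/100→7/25; 17/100+27/100→11/25; 7/25+7/25→14/25; 11/25+14/25→1. L = 49/20 ≈ 2.4500.
Efficiency = H/L = 2.4133/2.4500 = 98.5%.

98.5%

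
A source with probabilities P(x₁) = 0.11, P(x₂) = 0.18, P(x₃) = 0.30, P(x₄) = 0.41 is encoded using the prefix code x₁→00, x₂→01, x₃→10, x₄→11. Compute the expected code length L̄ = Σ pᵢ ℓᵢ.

2 bits/symbol

L̄ = Σ pᵢ·ℓᵢ = 0.11·2 + 0.18·2 + 0.30·2 + 0.41·2 = 2 bits/symbol.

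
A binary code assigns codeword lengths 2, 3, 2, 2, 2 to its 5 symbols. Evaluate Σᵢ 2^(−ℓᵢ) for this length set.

1.125

With common denominator 2^3 = 8: Σ 2^(−ℓᵢ) = 2/8 + 1/8 + 2/8 + 2/8 + 2/8 = 9/8 = 1.125.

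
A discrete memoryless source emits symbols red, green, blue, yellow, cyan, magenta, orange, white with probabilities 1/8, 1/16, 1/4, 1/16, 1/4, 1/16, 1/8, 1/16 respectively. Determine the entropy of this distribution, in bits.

2.75 bits

Each probability is a power of 1/2, so log₂(1/p) is an integer.
H = Σ p·log₂(1/p) = 1/8·3 + 1/16·4 + 1/4·2 + 1/16·4 + 1/4·2 + 1/16·4 + 1/8·3 + 1/16·4 = 2.75 bits.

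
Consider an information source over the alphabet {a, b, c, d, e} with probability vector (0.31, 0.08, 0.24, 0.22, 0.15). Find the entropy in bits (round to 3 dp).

H = −Σ pᵢ log₂ pᵢ.
−0.31·log₂(0.31) = 0.5238
−0.08·log₂(0.08) = 0.2915
−0.24·log₂(0.24) = 0.4941
−0.22·log₂(0.22) = 0.4806
−0.15·log₂(0.15) = 0.4105
Sum ≈ 2.2006 → 2.201 bits.

2.201 bits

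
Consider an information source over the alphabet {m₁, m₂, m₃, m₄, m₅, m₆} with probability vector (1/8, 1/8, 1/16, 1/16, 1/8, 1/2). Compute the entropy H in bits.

Each probability is a power of 1/2, so log₂(1/p) is an integer.
H = Σ p·log₂(1/p) = 1/8·3 + 1/8·3 + 1/16·4 + 1/16·4 + 1/8·3 + 1/2·1 = 2.125 bits.

2.125 bits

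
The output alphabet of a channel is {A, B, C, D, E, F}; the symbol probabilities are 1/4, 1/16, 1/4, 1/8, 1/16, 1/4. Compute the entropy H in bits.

Each probability is a power of 1/2, so log₂(1/p) is an integer.
H = Σ p·log₂(1/p) = 1/4·2 + 1/16·4 + 1/4·2 + 1/8·3 + 1/16·4 + 1/4·2 = 2.375 bits.

2.375 bits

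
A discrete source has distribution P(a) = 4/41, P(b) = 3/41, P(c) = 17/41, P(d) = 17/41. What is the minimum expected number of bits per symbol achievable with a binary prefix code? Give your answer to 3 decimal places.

Repeatedly combine the two least-probable nodes; the expected code length is the sum of the merged weights.
merge 3/41 + 4/41 → 7/41
merge 7/41 + 17/41 → 24/41
merge 17/41 + 24/41 → 1
L = 7/41 + 24/41 + 1 = 72/41 ≈ 1.756 bits/symbol.

1.756 bits/symbol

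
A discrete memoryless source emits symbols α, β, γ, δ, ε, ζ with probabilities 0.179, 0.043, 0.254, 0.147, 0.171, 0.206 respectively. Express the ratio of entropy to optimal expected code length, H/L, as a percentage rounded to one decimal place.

Entropy H = −Σ p log₂ p ≈ 2.4535 bits.
Huffman merges: 43/1000+147/1000→19/100; 171/1000+179/1000→7/20; 19/100+103/500→99/250; 127/500+7/20→151/250; 99/250+151/250→1. L = 127/50 ≈ 2.5400.
Efficiency = H/L = 2.4535/2.5400 = 96.6%.

96.6%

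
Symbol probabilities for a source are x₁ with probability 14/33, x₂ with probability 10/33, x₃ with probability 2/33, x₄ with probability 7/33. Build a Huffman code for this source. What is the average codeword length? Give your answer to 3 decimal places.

1.848 bits/symbol

Repeatedly combine the two least-probable nodes; the expected code length is the sum of the merged weights.
merge 2/33 + 7/33 → 3/11
merge 3/11 + 10/33 → 19/33
merge 14/33 + 19/33 → 1
L = 3/11 + 19/33 + 1 = 61/33 ≈ 1.848 bits/symbol.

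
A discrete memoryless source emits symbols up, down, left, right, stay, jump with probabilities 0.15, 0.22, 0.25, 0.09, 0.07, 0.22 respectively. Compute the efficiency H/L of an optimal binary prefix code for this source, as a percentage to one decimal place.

Entropy H = −Σ p log₂ p ≈ 2.4529 bits.
Huffman merges: 7/100+9/100→4/25; 3/20+4/25→31/100; 11/50+11/50→11/25; 1/4+31/100→14/25; 11/25+14/25→1. L = 247/100 ≈ 2.4700.
Efficiency = H/L = 2.4529/2.4700 = 99.3%.

99.3%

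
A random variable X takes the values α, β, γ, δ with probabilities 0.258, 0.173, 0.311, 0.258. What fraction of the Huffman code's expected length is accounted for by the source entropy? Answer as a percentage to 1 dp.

Entropy H = −Σ p log₂ p ≈ 1.9705 bits.
Huffman merges: 173/1000+129/500→431/1000; 129/500+311/1000→569/1000; 431/1000+569/1000→1. L = 2 ≈ 2.0000.
Efficiency = H/L = 1.9705/2.0000 = 98.5%.

98.5%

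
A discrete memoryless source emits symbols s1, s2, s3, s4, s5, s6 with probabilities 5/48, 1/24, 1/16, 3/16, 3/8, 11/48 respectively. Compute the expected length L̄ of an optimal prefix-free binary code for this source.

2.3125 bits/symbol

Repeatedly combine the two least-probable nodes; the expected code length is the sum of the merged weights.
merge 1/24 + 1/16 → 5/48
merge 5/48 + 5/48 → 5/24
merge 3/16 + 5/24 → 19/48
merge 11/48 + 3/8 → 29/48
merge 19/48 + 29/48 → 1
L = 5/48 + 5/24 + 19/48 + 29/48 + 1 = 37/16 = 2.3125 bits/symbol.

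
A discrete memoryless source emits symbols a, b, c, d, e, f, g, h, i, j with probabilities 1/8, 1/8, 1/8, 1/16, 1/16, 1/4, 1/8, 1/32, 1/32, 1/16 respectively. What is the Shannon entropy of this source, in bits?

Each probability is a power of 1/2, so log₂(1/p) is an integer.
H = Σ p·log₂(1/p) = 1/8·3 + 1/8·3 + 1/8·3 + 1/16·4 + 1/16·4 + 1/4·2 + 1/8·3 + 1/32·5 + 1/32·5 + 1/16·4 = 3.0625 bits.

3.0625 bits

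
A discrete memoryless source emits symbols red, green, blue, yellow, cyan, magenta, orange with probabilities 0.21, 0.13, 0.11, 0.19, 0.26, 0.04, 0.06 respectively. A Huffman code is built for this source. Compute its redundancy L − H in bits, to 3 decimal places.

Entropy H = −Σ p log₂ p ≈ 2.5956 bits.
Huffman merges: 1/25+3/50→1/10; 1/10+11/100→21/100; 13/100+19/100→8/25; 21/100+21/100→21/50; 13/50+8/25→29/50; 21/50+29/50→1. L = 263/100 ≈ 2.6300.
L − H = 2.6300 − 2.5956 = 0.034 bits.

0.034 bits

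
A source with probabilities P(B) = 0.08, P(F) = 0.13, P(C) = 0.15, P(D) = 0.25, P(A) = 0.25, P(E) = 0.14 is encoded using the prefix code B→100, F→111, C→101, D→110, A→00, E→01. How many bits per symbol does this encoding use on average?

2.61 bits/symbol

L̄ = Σ pᵢ·ℓᵢ = 0.08·3 + 0.13·3 + 0.15·3 + 0.25·3 + 0.25·2 + 0.14·2 = 2.61 bits/symbol.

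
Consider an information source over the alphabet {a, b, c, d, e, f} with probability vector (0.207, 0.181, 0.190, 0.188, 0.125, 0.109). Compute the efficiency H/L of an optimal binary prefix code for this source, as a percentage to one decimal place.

97.9%

Entropy H = −Σ p log₂ p ≈ 2.5488 bits.
Huffman merges: 109/1000+1/8→117/500; 181/1000+47/250→369/1000; 19/100+207/1000→397/1000; 117/500+369/1000→603/1000; 397/1000+603/1000→1. L = 2603/1000 ≈ 2.6030.
Efficiency = H/L = 2.5488/2.6030 = 97.9%.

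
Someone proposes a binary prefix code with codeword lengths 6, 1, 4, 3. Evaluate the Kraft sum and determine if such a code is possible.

With common denominator 2^6 = 64: Σ 2^(−ℓᵢ) = 1/64 + 32/64 + 4/64 + 8/64 = 45/64 = 0.703125.
Kraft's inequality requires Σ ≤ 1; here Σ = 0.703125 ≤ 1, so such a prefix code exists.

0.703125; yes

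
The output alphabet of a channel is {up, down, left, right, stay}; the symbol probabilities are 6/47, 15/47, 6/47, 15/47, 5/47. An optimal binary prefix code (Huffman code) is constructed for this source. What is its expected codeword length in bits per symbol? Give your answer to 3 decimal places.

Repeatedly combine the two least-probable nodes; the expected code length is the sum of the merged weights.
merge 5/47 + 6/47 → 11/47
merge 6/47 + 11/47 → 17/47
merge 15/47 + 15/47 → 30/47
merge 17/47 + 30/47 → 1
L = 11/47 + 17/47 + 30/47 + 1 = 105/47 ≈ 2.234 bits/symbol.

2.234 bits/symbol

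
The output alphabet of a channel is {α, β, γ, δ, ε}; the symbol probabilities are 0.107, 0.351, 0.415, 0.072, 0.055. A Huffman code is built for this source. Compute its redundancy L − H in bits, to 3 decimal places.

Entropy H = −Σ p log₂ p ≈ 1.9052 bits.
Huffman merges: 11/200+9/125→127/1000; 107/1000+127/1000→117/500; 117/500+351/1000→117/200; 83/200+117/200→1. L = 973/500 ≈ 1.9460.
L − H = 1.9460 − 1.9052 = 0.041 bits.

0.041 bits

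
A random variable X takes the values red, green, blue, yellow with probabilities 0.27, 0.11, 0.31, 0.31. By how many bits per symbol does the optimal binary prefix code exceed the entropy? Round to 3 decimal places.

Entropy H = −Σ p log₂ p ≈ 1.9079 bits.
Huffman merges: 11/100+27/100→19/50; 31/100+31/100→31/50; 19/50+31/50→1. L = 2 ≈ 2.0000.
L − H = 2.0000 − 1.9079 = 0.092 bits.

0.092 bits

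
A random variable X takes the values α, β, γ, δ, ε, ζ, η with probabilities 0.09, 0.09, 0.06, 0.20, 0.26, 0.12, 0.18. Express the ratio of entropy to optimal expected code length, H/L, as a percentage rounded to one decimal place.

98.5%

Entropy H = −Σ p log₂ p ≈ 2.6509 bits.
Huffman merges: 3/50+9/100→3/20; 9/100+3/25→21/100; 3/20+9/50→33/100; 1/5+21/100→41/100; 13/50+33/100→59/100; 41/100+59/100→1. L = 269/100 ≈ 2.6900.
Efficiency = H/L = 2.6509/2.6900 = 98.5%.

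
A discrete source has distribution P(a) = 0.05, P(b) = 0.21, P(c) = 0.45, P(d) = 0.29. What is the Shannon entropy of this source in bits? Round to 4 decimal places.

H = −Σ pᵢ log₂ pᵢ.
−0.05·log₂(0.05) = 0.2161
−0.21·log₂(0.21) = 0.4728
−0.45·log₂(0.45) = 0.5184
−0.29·log₂(0.29) = 0.5179
Sum ≈ 1.7252 → 1.7252 bits.

1.7252 bits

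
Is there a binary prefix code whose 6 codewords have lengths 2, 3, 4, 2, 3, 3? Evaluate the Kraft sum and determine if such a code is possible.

With common denominator 2^4 = 16: Σ 2^(−ℓᵢ) = 4/16 + 2/16 + 1/16 + 4/16 + 2/16 + 2/16 = 15/16 = 0.9375.
Kraft's inequality requires Σ ≤ 1; here Σ = 0.9375 ≤ 1, so such a prefix code exists.

0.9375; yes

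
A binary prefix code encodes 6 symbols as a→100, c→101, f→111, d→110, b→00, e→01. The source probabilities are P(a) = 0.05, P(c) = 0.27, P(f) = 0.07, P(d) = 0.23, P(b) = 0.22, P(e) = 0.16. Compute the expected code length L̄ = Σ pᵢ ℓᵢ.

L̄ = Σ pᵢ·ℓᵢ = 0.05·3 + 0.27·3 + 0.07·3 + 0.23·3 + 0.22·2 + 0.16·2 = 2.62 bits/symbol.

2.62 bits/symbol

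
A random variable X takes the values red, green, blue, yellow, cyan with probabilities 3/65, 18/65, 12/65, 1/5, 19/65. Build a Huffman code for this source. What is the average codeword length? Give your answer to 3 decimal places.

2.231 bits/symbol

Repeatedly combine the two least-probable nodes; the expected code length is the sum of the merged weights.
merge 3/65 + 12/65 → 3/13
merge 1/5 + 3/13 → 28/65
merge 18/65 + 19/65 → 37/65
merge 28/65 + 37/65 → 1
L = 3/13 + 28/65 + 37/65 + 1 = 29/13 ≈ 2.231 bits/symbol.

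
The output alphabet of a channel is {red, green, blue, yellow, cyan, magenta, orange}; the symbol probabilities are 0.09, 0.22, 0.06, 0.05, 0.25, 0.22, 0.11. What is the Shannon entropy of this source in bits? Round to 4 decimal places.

H = −Σ pᵢ log₂ pᵢ.
−0.09·log₂(0.09) = 0.3127
−0.22·log₂(0.22) = 0.4806
−0.06·log₂(0.06) = 0.2435
−0.05·log₂(0.05) = 0.2161
−0.25·log₂(0.25) = 0.5000
−0.22·log₂(0.22) = 0.4806
−0.11·log₂(0.11) = 0.3503
Sum ≈ 2.5837 → 2.5837 bits.

2.5837 bits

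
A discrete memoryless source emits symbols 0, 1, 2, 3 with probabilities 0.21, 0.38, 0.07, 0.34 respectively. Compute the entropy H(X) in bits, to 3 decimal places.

H = −Σ pᵢ log₂ pᵢ.
−0.21·log₂(0.21) = 0.4728
−0.38·log₂(0.38) = 0.5305
−0.07·log₂(0.07) = 0.2686
−0.34·log₂(0.34) = 0.5292
Sum ≈ 1.8010 → 1.801 bits.

1.801 bits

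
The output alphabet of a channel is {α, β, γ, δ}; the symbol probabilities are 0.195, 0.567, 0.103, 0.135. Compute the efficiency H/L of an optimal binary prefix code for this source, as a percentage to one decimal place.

Entropy H = −Σ p log₂ p ≈ 1.6518 bits.
Huffman merges: 103/1000+27/200→119/500; 39/200+119/500→433/1000; 433/1000+567/1000→1. L = 1671/1000 ≈ 1.6710.
Efficiency = H/L = 1.6518/1.6710 = 98.9%.

98.9%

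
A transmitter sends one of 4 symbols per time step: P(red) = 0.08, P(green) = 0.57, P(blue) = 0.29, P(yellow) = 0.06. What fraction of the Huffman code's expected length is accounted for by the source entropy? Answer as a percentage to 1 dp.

96.5%

Entropy H = −Σ p log₂ p ≈ 1.5152 bits.
Huffman merges: 3/50+2/25→7/50; 7/50+29/100→43/100; 43/100+57/100→1. L = 157/100 ≈ 1.5700.
Efficiency = H/L = 1.5152/1.5700 = 96.5%.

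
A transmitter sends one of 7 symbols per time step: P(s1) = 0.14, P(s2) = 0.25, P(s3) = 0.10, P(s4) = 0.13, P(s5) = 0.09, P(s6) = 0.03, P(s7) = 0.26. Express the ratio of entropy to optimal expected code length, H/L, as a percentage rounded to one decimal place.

98.9%

Entropy H = −Σ p log₂ p ≈ 2.5817 bits.
Huffman merges: 3/100+9/100→3/25; 1/10+3/25→11/50; 13/100+7/50→27/100; 11/50+1/4→47/100; 13/50+27/100→53/100; 47/100+53/100→1. L = 261/100 ≈ 2.6100.
Efficiency = H/L = 2.5817/2.6100 = 98.9%.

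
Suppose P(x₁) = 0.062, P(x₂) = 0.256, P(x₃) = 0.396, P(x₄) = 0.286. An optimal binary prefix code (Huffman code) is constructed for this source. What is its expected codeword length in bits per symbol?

Repeatedly combine the two least-probable nodes; the expected code length is the sum of the merged weights.
merge 31/500 + 32/125 → 159/500
merge 143/500 + 159/500 → 151/250
merge 99/250 + 151/250 → 1
L = 159/500 + 151/250 + 1 = 961/500 = 1.922 bits/symbol.

1.922 bits/symbol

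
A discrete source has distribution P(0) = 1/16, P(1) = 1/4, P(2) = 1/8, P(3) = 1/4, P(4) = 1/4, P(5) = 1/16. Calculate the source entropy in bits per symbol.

Each probability is a power of 1/2, so log₂(1/p) is an integer.
H = Σ p·log₂(1/p) = 1/16·4 + 1/4·2 + 1/8·3 + 1/4·2 + 1/4·2 + 1/16·4 = 2.375 bits.

2.375 bits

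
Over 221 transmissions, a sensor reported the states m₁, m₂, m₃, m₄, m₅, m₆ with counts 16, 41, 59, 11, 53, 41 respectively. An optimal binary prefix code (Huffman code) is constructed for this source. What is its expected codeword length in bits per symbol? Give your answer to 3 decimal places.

Probabilities are the counts divided by 221.
Repeatedly combine the two least-probable nodes; the expected code length is the sum of the merged weights.
merge 11/221 + 16/221 → 27/221
merge 27/221 + 41/221 → 4/13
merge 41/221 + 53/221 → 94/221
merge 59/221 + 4/13 → 127/221
merge 94/221 + 127/221 → 1
L = 27/221 + 4/13 + 94/221 + 127/221 + 1 = 537/221 ≈ 2.430 bits/symbol.

2.430 bits/symbol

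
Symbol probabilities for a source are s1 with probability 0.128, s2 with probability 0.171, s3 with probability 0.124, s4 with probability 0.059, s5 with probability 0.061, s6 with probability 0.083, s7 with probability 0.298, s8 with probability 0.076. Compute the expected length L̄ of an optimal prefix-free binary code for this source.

Repeatedly combine the two least-probable nodes; the expected code length is the sum of the merged weights.
merge 59/1000 + 61/1000 → 3/25
merge 19/250 + 83/1000 → 159/1000
merge 3/25 + 31/250 → 61/250
merge 16/125 + 159/1000 → 287/1000
merge 171/1000 + 61/250 → 83/200
merge 287/1000 + 149/500 → 117/200
merge 83/200 + 117/200 → 1
L = 3/25 + 159/1000 + 61/250 + 287/1000 + 83/200 + 117/200 + 1 = 281/100 = 2.81 bits/symbol.

2.81 bits/symbol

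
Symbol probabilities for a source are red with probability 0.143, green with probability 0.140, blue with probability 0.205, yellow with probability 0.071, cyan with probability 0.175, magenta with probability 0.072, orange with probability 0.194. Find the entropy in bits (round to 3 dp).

H = −Σ pᵢ log₂ pᵢ.
−0.143·log₂(0.143) = 0.4012
−0.140·log₂(0.140) = 0.3971
−0.205·log₂(0.205) = 0.4687
−0.071·log₂(0.071) = 0.2709
−0.175·log₂(0.175) = 0.4401
−0.072·log₂(0.072) = 0.2733
−0.194·log₂(0.194) = 0.4590
Sum ≈ 2.7103 → 2.710 bits.

2.710 bits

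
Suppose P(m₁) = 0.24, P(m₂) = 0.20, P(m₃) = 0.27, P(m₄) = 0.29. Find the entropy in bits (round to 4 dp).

1.9864 bits

H = −Σ pᵢ log₂ pᵢ.
−0.24·log₂(0.24) = 0.4941
−0.20·log₂(0.20) = 0.4644
−0.27·log₂(0.27) = 0.5100
−0.29·log₂(0.29) = 0.5179
Sum ≈ 1.9864 → 1.9864 bits.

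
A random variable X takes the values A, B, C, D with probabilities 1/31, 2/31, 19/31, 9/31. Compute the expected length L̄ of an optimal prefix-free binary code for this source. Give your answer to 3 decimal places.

Repeatedly combine the two least-probable nodes; the expected code length is the sum of the merged weights.
merge 1/31 + 2/31 → 3/31
merge 3/31 + 9/31 → 12/31
merge 12/31 + 19/31 → 1
L = 3/31 + 12/31 + 1 = 46/31 ≈ 1.484 bits/symbol.

1.484 bits/symbol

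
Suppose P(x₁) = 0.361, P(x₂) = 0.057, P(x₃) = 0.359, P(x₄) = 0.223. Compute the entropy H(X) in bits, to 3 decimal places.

H = −Σ pᵢ log₂ pᵢ.
−0.361·log₂(0.361) = 0.5306
−0.057·log₂(0.057) = 0.2356
−0.359·log₂(0.359) = 0.5306
−0.223·log₂(0.223) = 0.4828
Sum ≈ 1.7796 → 1.780 bits.

1.780 bits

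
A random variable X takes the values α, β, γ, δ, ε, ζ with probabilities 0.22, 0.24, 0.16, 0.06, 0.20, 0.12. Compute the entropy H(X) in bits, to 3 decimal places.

2.473 bits

H = −Σ pᵢ log₂ pᵢ.
−0.22·log₂(0.22) = 0.4806
−0.24·log₂(0.24) = 0.4941
−0.16·log₂(0.16) = 0.4230
−0.06·log₂(0.06) = 0.2435
−0.20·log₂(0.20) = 0.4644
−0.12·log₂(0.12) = 0.3671
Sum ≈ 2.4727 → 2.473 bits.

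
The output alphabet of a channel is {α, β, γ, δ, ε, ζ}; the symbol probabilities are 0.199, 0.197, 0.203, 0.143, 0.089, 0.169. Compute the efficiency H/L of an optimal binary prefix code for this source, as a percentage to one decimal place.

Entropy H = −Σ p log₂ p ≈ 2.5375 bits.
Huffman merges: 89/1000+143/1000→29/125; 169/1000+197/1000→183/500; 199/1000+203/1000→201/500; 29/125+183/500→299/500; 201/500+299/500→1. L = 1299/500 ≈ 2.5980.
Efficiency = H/L = 2.5375/2.5980 = 97.7%.

97.7%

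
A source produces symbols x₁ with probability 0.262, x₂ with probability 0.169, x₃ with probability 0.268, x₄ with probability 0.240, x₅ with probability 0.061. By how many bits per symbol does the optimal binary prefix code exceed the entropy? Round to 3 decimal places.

0.041 bits

Entropy H = −Σ p log₂ p ≈ 2.1891 bits.
Huffman merges: 61/1000+169/1000→23/100; 23/100+6/25→47/100; 131/500+67/250→53/100; 47/100+53/100→1. L = 223/100 ≈ 2.2300.
L − H = 2.2300 − 2.1891 = 0.041 bits.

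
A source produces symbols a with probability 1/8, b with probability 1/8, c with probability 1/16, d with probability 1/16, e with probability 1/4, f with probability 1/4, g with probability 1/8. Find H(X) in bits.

2.625 bits

Each probability is a power of 1/2, so log₂(1/p) is an integer.
H = Σ p·log₂(1/p) = 1/8·3 + 1/8·3 + 1/16·4 + 1/16·4 + 1/4·2 + 1/4·2 + 1/8·3 = 2.625 bits.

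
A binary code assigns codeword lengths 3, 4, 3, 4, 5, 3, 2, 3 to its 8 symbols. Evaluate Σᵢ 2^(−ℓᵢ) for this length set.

With common denominator 2^5 = 32: Σ 2^(−ℓᵢ) = 4/32 + 2/32 + 4/32 + 2/32 + 1/32 + 4/32 + 8/32 + 4/32 = 29/32 = 0.90625.

0.90625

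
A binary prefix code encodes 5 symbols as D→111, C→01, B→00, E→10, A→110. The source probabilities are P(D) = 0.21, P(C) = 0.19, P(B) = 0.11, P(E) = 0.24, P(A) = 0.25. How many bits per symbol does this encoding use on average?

L̄ = Σ pᵢ·ℓᵢ = 0.21·3 + 0.19·2 + 0.11·2 + 0.24·2 + 0.25·3 = 2.46 bits/symbol.

2.46 bits/symbol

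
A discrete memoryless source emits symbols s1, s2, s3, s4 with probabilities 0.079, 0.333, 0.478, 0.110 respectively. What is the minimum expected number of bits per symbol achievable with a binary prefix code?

1.711 bits/symbol

Repeatedly combine the two least-probable nodes; the expected code length is the sum of the merged weights.
merge 79/1000 + 11/100 → 189/1000
merge 189/1000 + 333/1000 → 261/500
merge 239/500 + 261/500 → 1
L = 189/1000 + 261/500 + 1 = 1711/1000 = 1.711 bits/symbol.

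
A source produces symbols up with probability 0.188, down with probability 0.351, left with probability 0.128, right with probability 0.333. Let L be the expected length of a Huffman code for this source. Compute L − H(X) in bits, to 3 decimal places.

0.074 bits

Entropy H = −Σ p log₂ p ≈ 1.8914 bits.
Huffman merges: 16/125+47/250→79/250; 79/250+333/1000→649/1000; 351/1000+649/1000→1. L = 393/200 ≈ 1.9650.
L − H = 1.9650 − 1.8914 = 0.074 bits.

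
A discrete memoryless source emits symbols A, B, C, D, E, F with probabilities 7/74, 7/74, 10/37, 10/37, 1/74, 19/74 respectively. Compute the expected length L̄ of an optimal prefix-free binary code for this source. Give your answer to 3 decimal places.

Repeatedly combine the two least-probable nodes; the expected code length is the sum of the merged weights.
merge 1/74 + 7/74 → 4/37
merge 7/74 + 4/37 → 15/74
merge 15/74 + 19/74 → 17/37
merge 10/37 + 10/37 → 20/37
merge 17/37 + 20/37 → 1
L = 4/37 + 15/74 + 17/37 + 20/37 + 1 = 171/74 ≈ 2.311 bits/symbol.

2.311 bits/symbol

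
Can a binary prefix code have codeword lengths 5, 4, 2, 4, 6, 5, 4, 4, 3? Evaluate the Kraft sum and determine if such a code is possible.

With common denominator 2^6 = 64: Σ 2^(−ℓᵢ) = 2/64 + 4/64 + 16/64 + 4/64 + 1/64 + 2/64 + 4/64 + 4/64 + 8/64 = 45/64 = 0.703125.
Kraft's inequality requires Σ ≤ 1; here Σ = 0.703125 ≤ 1, so such a prefix code exists.

0.703125; yes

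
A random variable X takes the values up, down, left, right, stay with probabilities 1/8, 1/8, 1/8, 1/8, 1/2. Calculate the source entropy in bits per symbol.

2 bits

Each probability is a power of 1/2, so log₂(1/p) is an integer.
H = Σ p·log₂(1/p) = 1/8·3 + 1/8·3 + 1/8·3 + 1/8·3 + 1/2·1 = 2 bits.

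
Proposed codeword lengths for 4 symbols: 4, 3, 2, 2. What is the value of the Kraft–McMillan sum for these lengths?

0.6875

With common denominator 2^4 = 16: Σ 2^(−ℓᵢ) = 1/16 + 2/16 + 4/16 + 4/16 = 11/16 = 0.6875.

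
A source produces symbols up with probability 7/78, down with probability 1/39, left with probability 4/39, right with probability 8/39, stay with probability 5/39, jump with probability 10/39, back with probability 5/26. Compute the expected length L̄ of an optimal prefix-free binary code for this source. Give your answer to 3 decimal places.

Repeatedly combine the two least-probable nodes; the expected code length is the sum of the merged weights.
merge 1/39 + 7/78 → 3/26
merge 4/39 + 3/26 → 17/78
merge 5/39 + 5/26 → 25/78
merge 8/39 + 17/78 → 11/26
merge 10/39 + 25/78 → 15/26
merge 11/26 + 15/26 → 1
L = 3/26 + 17/78 + 25/78 + 11/26 + 15/26 + 1 = 69/26 ≈ 2.654 bits/symbol.

2.654 bits/symbol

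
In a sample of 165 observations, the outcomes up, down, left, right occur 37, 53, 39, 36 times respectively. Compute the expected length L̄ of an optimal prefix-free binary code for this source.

2 bits/symbol

Probabilities are the counts divided by 165.
Repeatedly combine the two least-probable nodes; the expected code length is the sum of the merged weights.
merge 12/55 + 37/165 → 73/165
merge 13/55 + 53/165 → 92/165
merge 73/165 + 92/165 → 1
L = 73/165 + 92/165 + 1 = 2 bits/symbol.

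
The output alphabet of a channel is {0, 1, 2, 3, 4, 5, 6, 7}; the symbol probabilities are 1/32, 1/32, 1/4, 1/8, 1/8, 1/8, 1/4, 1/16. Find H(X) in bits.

2.6875 bits

Each probability is a power of 1/2, so log₂(1/p) is an integer.
H = Σ p·log₂(1/p) = 1/32·5 + 1/32·5 + 1/4·2 + 1/8·3 + 1/8·3 + 1/8·3 + 1/4·2 + 1/16·4 = 2.6875 bits.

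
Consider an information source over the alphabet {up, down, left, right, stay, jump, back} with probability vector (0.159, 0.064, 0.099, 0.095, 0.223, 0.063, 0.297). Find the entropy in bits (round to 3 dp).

H = −Σ pᵢ log₂ pᵢ.
−0.159·log₂(0.159) = 0.4218
−0.064·log₂(0.064) = 0.2538
−0.099·log₂(0.099) = 0.3303
−0.095·log₂(0.095) = 0.3226
−0.223·log₂(0.223) = 0.4828
−0.063·log₂(0.063) = 0.2513
−0.297·log₂(0.297) = 0.5202
Sum ≈ 2.5828 → 2.583 bits.

2.583 bits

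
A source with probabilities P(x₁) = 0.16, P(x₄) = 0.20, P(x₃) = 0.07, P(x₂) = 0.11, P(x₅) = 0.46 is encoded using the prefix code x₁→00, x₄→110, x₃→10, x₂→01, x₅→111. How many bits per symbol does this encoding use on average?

L̄ = Σ pᵢ·ℓᵢ = 0.16·2 + 0.20·3 + 0.07·2 + 0.11·2 + 0.46·3 = 2.66 bits/symbol.

2.66 bits/symbol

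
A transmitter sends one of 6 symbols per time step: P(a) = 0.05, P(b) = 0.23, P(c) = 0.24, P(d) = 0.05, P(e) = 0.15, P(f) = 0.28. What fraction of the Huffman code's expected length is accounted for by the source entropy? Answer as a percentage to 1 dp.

Entropy H = −Σ p log₂ p ≈ 2.3388 bits.
Huffman merges: 1/20+1/20→1/10; 1/10+3/20→1/4; 23/100+6/25→47/100; 1/4+7/25→53/100; 47/100+53/100→1. L = 47/20 ≈ 2.3500.
Efficiency = H/L = 2.3388/2.3500 = 99.5%.

99.5%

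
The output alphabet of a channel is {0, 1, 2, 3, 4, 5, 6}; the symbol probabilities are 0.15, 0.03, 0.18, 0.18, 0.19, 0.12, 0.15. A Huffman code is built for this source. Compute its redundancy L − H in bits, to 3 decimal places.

Entropy H = −Σ p log₂ p ≈ 2.6858 bits.
Huffman merges: 3/100+3/25→3/20; 3/20+3/20→3/10; 3/20+9/50→33/100; 9/50+19/100→37/100; 3/10+33/100→63/100; 37/100+63/100→1. L = 139/50 ≈ 2.7800.
L − H = 2.7800 − 2.6858 = 0.094 bits.

0.094 bits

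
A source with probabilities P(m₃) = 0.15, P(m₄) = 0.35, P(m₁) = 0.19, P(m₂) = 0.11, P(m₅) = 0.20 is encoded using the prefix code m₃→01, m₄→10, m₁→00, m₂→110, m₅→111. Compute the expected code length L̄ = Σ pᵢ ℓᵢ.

L̄ = Σ pᵢ·ℓᵢ = 0.15·2 + 0.35·2 + 0.19·2 + 0.11·3 + 0.20·3 = 2.31 bits/symbol.

2.31 bits/symbol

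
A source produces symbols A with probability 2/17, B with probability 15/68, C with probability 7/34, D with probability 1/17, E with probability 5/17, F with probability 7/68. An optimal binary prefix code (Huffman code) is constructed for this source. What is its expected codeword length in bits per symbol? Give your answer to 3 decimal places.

2.441 bits/symbol

Repeatedly combine the two least-probable nodes; the expected code length is the sum of the merged weights.
merge 1/17 + 7/68 → 11/68
merge 2/17 + 11/68 → 19/68
merge 7/34 + 15/68 → 29/68
merge 19/68 + 5/17 → 39/68
merge 29/68 + 39/68 → 1
L = 11/68 + 19/68 + 29/68 + 39/68 + 1 = 83/34 ≈ 2.441 bits/symbol.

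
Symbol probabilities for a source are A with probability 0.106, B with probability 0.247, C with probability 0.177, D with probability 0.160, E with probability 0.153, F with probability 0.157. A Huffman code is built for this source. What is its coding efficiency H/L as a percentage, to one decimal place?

Entropy H = −Σ p log₂ p ≈ 2.5405 bits.
Huffman merges: 53/500+153/1000→259/1000; 157/1000+4/25→317/1000; 177/1000+247/1000→53/125; 259/1000+317/1000→72/125; 53/125+72/125→1. L = 322/125 ≈ 2.5760.
Efficiency = H/L = 2.5405/2.5760 = 98.6%.

98.6%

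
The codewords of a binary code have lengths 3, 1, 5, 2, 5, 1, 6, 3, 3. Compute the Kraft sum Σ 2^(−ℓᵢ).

With common denominator 2^6 = 64: Σ 2^(−ℓᵢ) = 8/64 + 32/64 + 2/64 + 16/64 + 2/64 + 32/64 + 1/64 + 8/64 + 8/64 = 109/64 = 1.703125.

1.703125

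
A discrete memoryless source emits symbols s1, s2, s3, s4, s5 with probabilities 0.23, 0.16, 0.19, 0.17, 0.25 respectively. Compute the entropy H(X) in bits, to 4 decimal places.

H = −Σ pᵢ log₂ pᵢ.
−0.23·log₂(0.23) = 0.4877
−0.16·log₂(0.16) = 0.4230
−0.19·log₂(0.19) = 0.4552
−0.17·log₂(0.17) = 0.4346
−0.25·log₂(0.25) = 0.5000
Sum ≈ 2.3005 → 2.3005 bits.

2.3005 bits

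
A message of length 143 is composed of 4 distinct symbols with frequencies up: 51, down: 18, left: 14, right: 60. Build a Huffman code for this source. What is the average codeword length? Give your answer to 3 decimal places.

1.804 bits/symbol

Probabilities are the counts divided by 143.
Repeatedly combine the two least-probable nodes; the expected code length is the sum of the merged weights.
merge 14/143 + 18/143 → 32/143
merge 32/143 + 51/143 → 83/143
merge 60/143 + 83/143 → 1
L = 32/143 + 83/143 + 1 = 258/143 ≈ 1.804 bits/symbol.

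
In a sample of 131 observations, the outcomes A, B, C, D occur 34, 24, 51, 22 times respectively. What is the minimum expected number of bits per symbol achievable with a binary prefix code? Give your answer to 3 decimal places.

1.962 bits/symbol

Probabilities are the counts divided by 131.
Repeatedly combine the two least-probable nodes; the expected code length is the sum of the merged weights.
merge 22/131 + 24/131 → 46/131
merge 34/131 + 46/131 → 80/131
merge 51/131 + 80/131 → 1
L = 46/131 + 80/131 + 1 = 257/131 ≈ 1.962 bits/symbol.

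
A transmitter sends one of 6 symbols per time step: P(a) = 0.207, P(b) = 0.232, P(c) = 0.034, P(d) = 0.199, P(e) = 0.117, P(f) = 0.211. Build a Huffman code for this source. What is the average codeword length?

2.501 bits/symbol

Repeatedly combine the two least-probable nodes; the expected code length is the sum of the merged weights.
merge 17/500 + 117/1000 → 151/1000
merge 151/1000 + 199/1000 → 7/20
merge 207/1000 + 211/1000 → 209/500
merge 29/125 + 7/20 → 291/500
merge 209/500 + 291/500 → 1
L = 151/1000 + 7/20 + 209/500 + 291/500 + 1 = 2501/1000 = 2.501 bits/symbol.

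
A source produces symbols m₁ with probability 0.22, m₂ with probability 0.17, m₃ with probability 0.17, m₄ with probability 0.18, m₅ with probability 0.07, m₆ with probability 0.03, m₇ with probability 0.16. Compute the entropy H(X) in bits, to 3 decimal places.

2.638 bits

H = −Σ pᵢ log₂ pᵢ.
−0.22·log₂(0.22) = 0.4806
−0.17·log₂(0.17) = 0.4346
−0.17·log₂(0.17) = 0.4346
−0.18·log₂(0.18) = 0.4453
−0.07·log₂(0.07) = 0.2686
−0.03·log₂(0.03) = 0.1518
−0.16·log₂(0.16) = 0.4230
Sum ≈ 2.6384 → 2.638 bits.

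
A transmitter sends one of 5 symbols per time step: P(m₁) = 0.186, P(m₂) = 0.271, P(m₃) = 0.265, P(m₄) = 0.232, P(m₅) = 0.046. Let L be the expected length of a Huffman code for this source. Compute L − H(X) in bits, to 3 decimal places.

0.069 bits

Entropy H = −Σ p log₂ p ≈ 2.1629 bits.
Huffman merges: 23/500+93/500→29/125; 29/125+29/125→58/125; 53/200+271/1000→67/125; 58/125+67/125→1. L = 279/125 ≈ 2.2320.
L − H = 2.2320 − 2.1629 = 0.069 bits.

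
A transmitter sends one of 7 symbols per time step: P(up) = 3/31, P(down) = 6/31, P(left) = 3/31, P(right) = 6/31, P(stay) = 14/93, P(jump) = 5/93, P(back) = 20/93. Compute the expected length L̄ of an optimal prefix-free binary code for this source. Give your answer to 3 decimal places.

Repeatedly combine the two least-probable nodes; the expected code length is the sum of the merged weights.
merge 5/93 + 3/31 → 14/93
merge 3/31 + 14/93 → 23/93
merge 14/93 + 6/31 → 32/93
merge 6/31 + 20/93 → 38/93
merge 23/93 + 32/93 → 55/93
merge 38/93 + 55/93 → 1
L = 14/93 + 23/93 + 32/93 + 38/93 + 55/93 + 1 = 85/31 ≈ 2.742 bits/symbol.

2.742 bits/symbol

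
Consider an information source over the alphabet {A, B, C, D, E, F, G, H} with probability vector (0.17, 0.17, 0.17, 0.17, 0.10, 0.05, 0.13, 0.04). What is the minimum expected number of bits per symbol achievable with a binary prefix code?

Repeatedly combine the two least-probable nodes; the expected code length is the sum of the merged weights.
merge 1/25 + 1/20 → 9/100
merge 9/100 + 1/10 → 19/100
merge 13/100 + 17/100 → 3/10
merge 17/100 + 17/100 → 17/50
merge 17/100 + 19/100 → 9/25
merge 3/10 + 17/50 → 16/25
merge 9/25 + 16/25 → 1
L = 9/100 + 19/100 + 3/10 + 17/50 + 9/25 + 16/25 + 1 = 73/25 = 2.92 bits/symbol.

2.92 bits/symbol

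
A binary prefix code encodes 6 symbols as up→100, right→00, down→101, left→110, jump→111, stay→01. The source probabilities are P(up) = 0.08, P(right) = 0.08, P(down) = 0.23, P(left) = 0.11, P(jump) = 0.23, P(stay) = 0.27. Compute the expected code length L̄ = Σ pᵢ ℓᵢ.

L̄ = Σ pᵢ·ℓᵢ = 0.08·3 + 0.08·2 + 0.23·3 + 0.11·3 + 0.23·3 + 0.27·2 = 2.65 bits/symbol.

2.65 bits/symbol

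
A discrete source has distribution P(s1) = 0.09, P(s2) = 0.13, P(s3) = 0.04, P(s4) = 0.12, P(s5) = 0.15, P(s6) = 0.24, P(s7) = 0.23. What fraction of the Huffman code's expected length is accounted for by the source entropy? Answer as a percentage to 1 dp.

99.3%

Entropy H = −Σ p log₂ p ≈ 2.6405 bits.
Huffman merges: 1/25+9/100→13/100; 3/25+13/100→1/4; 13/100+3/20→7/25; 23/100+6/25→47/100; 1/4+7/25→53/100; 47/100+53/100→1. L = 133/50 ≈ 2.6600.
Efficiency = H/L = 2.6405/2.6600 = 99.3%.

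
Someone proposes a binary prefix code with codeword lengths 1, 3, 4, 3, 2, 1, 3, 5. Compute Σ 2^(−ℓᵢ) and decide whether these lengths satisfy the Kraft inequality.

1.71875; no

With common denominator 2^5 = 32: Σ 2^(−ℓᵢ) = 16/32 + 4/32 + 2/32 + 4/32 + 8/32 + 16/32 + 4/32 + 1/32 = 55/32 = 1.71875.
Kraft's inequality requires Σ ≤ 1; here Σ = 1.71875 > 1, so no such prefix code exists.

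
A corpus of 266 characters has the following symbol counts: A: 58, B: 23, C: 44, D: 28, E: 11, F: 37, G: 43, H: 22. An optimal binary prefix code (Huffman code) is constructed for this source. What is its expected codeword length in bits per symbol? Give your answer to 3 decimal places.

Probabilities are the counts divided by 266.
Repeatedly combine the two least-probable nodes; the expected code length is the sum of the merged weights.
merge 11/266 + 11/133 → 33/266
merge 23/266 + 2/19 → 51/266
merge 33/266 + 37/266 → 5/19
merge 43/266 + 22/133 → 87/266
merge 51/266 + 29/133 → 109/266
merge 5/19 + 87/266 → 157/266
merge 109/266 + 157/266 → 1
L = 33/266 + 51/266 + 5/19 + 87/266 + 109/266 + 157/266 + 1 = 773/266 ≈ 2.906 bits/symbol.

2.906 bits/symbol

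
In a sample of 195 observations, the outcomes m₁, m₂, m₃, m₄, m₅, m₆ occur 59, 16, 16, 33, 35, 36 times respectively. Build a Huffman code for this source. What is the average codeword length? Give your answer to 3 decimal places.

Probabilities are the counts divided by 195.
Repeatedly combine the two least-probable nodes; the expected code length is the sum of the merged weights.
merge 16/195 + 16/195 → 32/195
merge 32/195 + 11/65 → 1/3
merge 7/39 + 12/65 → 71/195
merge 59/195 + 1/3 → 124/195
merge 71/195 + 124/195 → 1
L = 32/195 + 1/3 + 71/195 + 124/195 + 1 = 487/195 ≈ 2.497 bits/symbol.

2.497 bits/symbol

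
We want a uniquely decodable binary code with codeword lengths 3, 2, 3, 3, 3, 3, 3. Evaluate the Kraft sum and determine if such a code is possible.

1; yes

With common denominator 2^3 = 8: Σ 2^(−ℓᵢ) = 1/8 + 2/8 + 1/8 + 1/8 + 1/8 + 1/8 + 1/8 = 8/8 = 1.
Kraft's inequality requires Σ ≤ 1; here Σ = 1 ≤ 1, so such a prefix code exists.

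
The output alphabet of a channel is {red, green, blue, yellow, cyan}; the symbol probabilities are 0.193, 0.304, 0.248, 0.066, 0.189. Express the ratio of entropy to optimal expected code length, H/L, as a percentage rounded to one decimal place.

Entropy H = −Σ p log₂ p ≈ 2.1922 bits.
Huffman merges: 33/500+189/1000→51/200; 193/1000+31/125→441/1000; 51/200+38/125→559/1000; 441/1000+559/1000→1. L = 451/200 ≈ 2.2550.
Efficiency = H/L = 2.1922/2.2550 = 97.2%.

97.2%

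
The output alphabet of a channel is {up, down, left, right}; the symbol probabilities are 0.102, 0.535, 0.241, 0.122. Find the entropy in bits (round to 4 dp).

H = −Σ pᵢ log₂ pᵢ.
−0.102·log₂(0.102) = 0.3359
−0.535·log₂(0.535) = 0.4828
−0.241·log₂(0.241) = 0.4947
−0.122·log₂(0.122) = 0.3703
Sum ≈ 1.6837 → 1.6837 bits.

1.6837 bits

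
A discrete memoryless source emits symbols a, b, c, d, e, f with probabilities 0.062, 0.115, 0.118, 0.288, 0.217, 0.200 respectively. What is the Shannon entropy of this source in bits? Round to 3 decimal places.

H = −Σ pᵢ log₂ pᵢ.
−0.062·log₂(0.062) = 0.2487
−0.115·log₂(0.115) = 0.3588
−0.118·log₂(0.118) = 0.3638
−0.288·log₂(0.288) = 0.5172
−0.217·log₂(0.217) = 0.4783
−0.200·log₂(0.200) = 0.4644
Sum ≈ 2.4313 → 2.431 bits.

2.431 bits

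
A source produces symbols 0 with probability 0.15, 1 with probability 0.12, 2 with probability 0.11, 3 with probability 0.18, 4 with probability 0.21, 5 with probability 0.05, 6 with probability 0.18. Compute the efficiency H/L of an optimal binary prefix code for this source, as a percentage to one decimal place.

Entropy H = −Σ p log₂ p ≈ 2.7074 bits.
Huffman merges: 1/20+11/100→4/25; 3/25+3/20→27/100; 4/25+9/50→17/50; 9/50+21/100→39/100; 27/100+17/50→61/100; 39/100+61/100→1. L = 277/100 ≈ 2.7700.
Efficiency = H/L = 2.7074/2.7700 = 97.7%.

97.7%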